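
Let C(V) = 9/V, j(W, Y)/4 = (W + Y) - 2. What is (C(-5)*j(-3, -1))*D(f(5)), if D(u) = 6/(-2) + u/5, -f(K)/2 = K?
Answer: -216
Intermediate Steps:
f(K) = -2*K
j(W, Y) = -8 + 4*W + 4*Y (j(W, Y) = 4*((W + Y) - 2) = 4*(-2 + W + Y) = -8 + 4*W + 4*Y)
D(u) = -3 + u/5 (D(u) = 6*(-1/2) + u*(1/5) = -3 + u/5)
(C(-5)*j(-3, -1))*D(f(5)) = ((9/(-5))*(-8 + 4*(-3) + 4*(-1)))*(-3 + (-2*5)/5) = ((9*(-1/5))*(-8 - 12 - 4))*(-3 + (1/5)*(-10)) = (-9/5*(-24))*(-3 - 2) = (216/5)*(-5) = -216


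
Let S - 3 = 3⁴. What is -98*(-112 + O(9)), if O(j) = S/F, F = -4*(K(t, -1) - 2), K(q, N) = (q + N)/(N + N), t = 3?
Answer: 10290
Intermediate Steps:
K(q, N) = (N + q)/(2*N) (K(q, N) = (N + q)/((2*N)) = (N + q)*(1/(2*N)) = (N + q)/(2*N))
F = 12 (F = -4*((½)*(-1 + 3)/(-1) - 2) = -4*((½)*(-1)*2 - 2) = -4*(-1 - 2) = -4*(-3) = 12)
S = 84 (S = 3 + 3⁴ = 3 + 81 = 84)
O(j) = 7 (O(j) = 84/12 = 84*(1/12) = 7)
-98*(-112 + O(9)) = -98*(-112 + 7) = -98*(-105) = 10290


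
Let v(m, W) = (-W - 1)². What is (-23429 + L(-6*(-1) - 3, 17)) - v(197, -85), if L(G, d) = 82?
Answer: -30403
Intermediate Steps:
v(m, W) = (-1 - W)²
(-23429 + L(-6*(-1) - 3, 17)) - v(197, -85) = (-23429 + 82) - (1 - 85)² = -23347 - 1*(-84)² = -23347 - 1*7056 = -23347 - 7056 = -30403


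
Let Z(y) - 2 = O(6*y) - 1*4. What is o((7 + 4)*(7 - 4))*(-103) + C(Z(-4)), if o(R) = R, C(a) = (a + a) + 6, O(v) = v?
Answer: -3445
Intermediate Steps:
Z(y) = -2 + 6*y (Z(y) = 2 + (6*y - 1*4) = 2 + (6*y - 4) = 2 + (-4 + 6*y) = -2 + 6*y)
C(a) = 6 + 2*a (C(a) = 2*a + 6 = 6 + 2*a)
o((7 + 4)*(7 - 4))*(-103) + C(Z(-4)) = ((7 + 4)*(7 - 4))*(-103) + (6 + 2*(-2 + 6*(-4))) = (11*3)*(-103) + (6 + 2*(-2 - 24)) = 33*(-103) + (6 + 2*(-26)) = -3399 + (6 - 52) = -3399 - 46 = -3445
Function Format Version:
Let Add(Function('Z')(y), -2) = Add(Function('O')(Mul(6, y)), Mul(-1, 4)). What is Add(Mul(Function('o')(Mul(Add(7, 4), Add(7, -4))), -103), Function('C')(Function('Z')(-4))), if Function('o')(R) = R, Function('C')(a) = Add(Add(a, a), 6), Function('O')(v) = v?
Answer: -3445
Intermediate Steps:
Function('Z')(y) = Add(-2, Mul(6, y)) (Function('Z')(y) = Add(2, Add(Mul(6, y), Mul(-1, 4))) = Add(2, Add(Mul(6, y), -4)) = Add(2, Add(-4, Mul(6, y))) = Add(-2, Mul(6, y)))
Function('C')(a) = Add(6, Mul(2, a)) (Function('C')(a) = Add(Mul(2, a), 6) = Add(6, Mul(2, a)))
Add(Mul(Function('o')(Mul(Add(7, 4), Add(7, -4))), -103), Function('C')(Function('Z')(-4))) = Add(Mul(Mul(Add(7, 4), Add(7, -4)), -103), Add(6, Mul(2, Add(-2, Mul(6, -4))))) = Add(Mul(Mul(11, 3), -103), Add(6, Mul(2, Add(-2, -24)))) = Add(Mul(33, -103), Add(6, Mul(2, -26))) = Add(-3399, Add(6, -52)) = Add(-3399, -46) = -3445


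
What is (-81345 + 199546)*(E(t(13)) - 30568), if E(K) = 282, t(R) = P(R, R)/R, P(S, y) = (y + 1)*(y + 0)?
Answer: -3579835486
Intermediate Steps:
P(S, y) = y*(1 + y) (P(S, y) = (1 + y)*y = y*(1 + y))
t(R) = 1 + R (t(R) = (R*(1 + R))/R = 1 + R)
(-81345 + 199546)*(E(t(13)) - 30568) = (-81345 + 199546)*(282 - 30568) = 118201*(-30286) = -3579835486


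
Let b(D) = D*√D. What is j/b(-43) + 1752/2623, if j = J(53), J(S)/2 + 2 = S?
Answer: 1752/2623 + 102*I*√43/1849 ≈ 0.66794 + 0.36174*I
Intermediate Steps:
J(S) = -4 + 2*S
b(D) = D^(3/2)
j = 102 (j = -4 + 2*53 = -4 + 106 = 102)
j/b(-43) + 1752/2623 = 102/((-43)^(3/2)) + 1752/2623 = 102/((-43*I*√43)) + 1752*(1/2623) = 102*(I*√43/1849) + 1752/2623 = 102*I*√43/1849 + 1752/2623 = 1752/2623 + 102*I*√43/1849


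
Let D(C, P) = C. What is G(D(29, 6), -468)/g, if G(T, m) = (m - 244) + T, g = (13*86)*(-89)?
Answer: 683/99502 ≈ 0.0068642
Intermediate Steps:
g = -99502 (g = 1118*(-89) = -99502)
G(T, m) = -244 + T + m (G(T, m) = (-244 + m) + T = -244 + T + m)
G(D(29, 6), -468)/g = (-244 + 29 - 468)/(-99502) = -683*(-1/99502) = 683/99502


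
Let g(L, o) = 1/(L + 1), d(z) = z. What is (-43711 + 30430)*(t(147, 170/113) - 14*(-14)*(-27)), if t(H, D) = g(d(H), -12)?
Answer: 10401878415/148 ≈ 7.0283e+7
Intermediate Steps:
g(L, o) = 1/(1 + L)
t(H, D) = 1/(1 + H)
(-43711 + 30430)*(t(147, 170/113) - 14*(-14)*(-27)) = (-43711 + 30430)*(1/(1 + 147) - 14*(-14)*(-27)) = -13281*(1/148 + 196*(-27)) = -13281*(1/148 - 5292) = -13281*(-783215/148) = 10401878415/148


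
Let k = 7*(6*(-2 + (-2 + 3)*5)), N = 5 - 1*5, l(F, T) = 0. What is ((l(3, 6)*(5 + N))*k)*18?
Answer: 0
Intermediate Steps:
N = 0 (N = 5 - 5 = 0)
k = 126 (k = 7*(6*(-2 + 1*5)) = 7*(6*(-2 + 5)) = 7*(6*3) = 7*18 = 126)
((l(3, 6)*(5 + N))*k)*18 = ((0*(5 + 0))*126)*18 = ((0*5)*126)*18 = (0*126)*18 = 0*18 = 0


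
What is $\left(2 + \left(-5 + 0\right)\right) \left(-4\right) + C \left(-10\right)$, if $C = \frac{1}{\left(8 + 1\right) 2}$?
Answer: $\frac{103}{9} \approx 11.444$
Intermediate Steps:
$C = \frac{1}{18}$ ($C = \frac{1}{9} \cdot \frac{1}{2} = \frac{1}{18} \approx 0.055556$)
$\left(2 + \left(-5 + 0\right)\right) \left(-4\right) + C \left(-10\right) = \left(2 + \left(-5 + 0\right)\right) \left(-4\right) + \frac{1}{18} \left(-10\right) = \left(2 - 5\right) \left(-4\right) - \frac{5}{9} = \left(-3\right) \left(-4\right) - \frac{5}{9} = 12 - \frac{5}{9} = \frac{103}{9}$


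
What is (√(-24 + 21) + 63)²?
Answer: (63 + I*√3)² ≈ 3966.0 + 218.24*I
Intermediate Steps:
(√(-24 + 21) + 63)² = (√(-3) + 63)² = (I*√3 + 63)² = (63 + I*√3)²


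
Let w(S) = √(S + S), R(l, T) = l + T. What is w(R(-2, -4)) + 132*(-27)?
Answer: -3564 + 2*I*√3 ≈ -3564.0 + 3.4641*I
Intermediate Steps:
R(l, T) = T + l
w(S) = √2*√S (w(S) = √(2*S) = √2*√S)
w(R(-2, -4)) + 132*(-27) = √2*√(-4 - 2) + 132*(-27) = √2*√(-6) - 3564 = √2*(I*√6) - 3564 = 2*I*√3 - 3564 = -3564 + 2*I*√3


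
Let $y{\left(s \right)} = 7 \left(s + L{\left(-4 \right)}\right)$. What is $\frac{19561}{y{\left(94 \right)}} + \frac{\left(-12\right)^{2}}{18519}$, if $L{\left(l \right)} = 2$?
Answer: $\frac{120782309}{4148256} \approx 29.116$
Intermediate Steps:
$y{\left(s \right)} = 14 + 7 s$ ($y{\left(s \right)} = 7 \left(s + 2\right) = 7 \left(2 + s\right) = 14 + 7 s$)
$\frac{19561}{y{\left(94 \right)}} + \frac{\left(-12\right)^{2}}{18519} = \frac{19561}{14 + 7 \cdot 94} + \frac{\left(-12\right)^{2}}{18519} = \frac{19561}{14 + 658} + 144 \cdot \frac{1}{18519} = \frac{19561}{672} + \frac{48}{6173} = \frac{120782309}{4148256}$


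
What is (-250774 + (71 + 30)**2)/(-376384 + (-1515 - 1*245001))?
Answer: 240573/622900 ≈ 0.38621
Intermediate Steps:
(-250774 + (71 + 30)**2)/(-376384 + (-1515 - 1*245001)) = (-250774 + 101**2)/(-376384 + (-1515 - 245001)) = (-250774 + 10201)/(-376384 - 246516) = -240573/(-622900) = -240573*(-1/622900) = 240573/622900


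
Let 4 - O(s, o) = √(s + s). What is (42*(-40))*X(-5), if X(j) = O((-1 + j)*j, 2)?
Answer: -6720 + 3360*√15 ≈ 6293.2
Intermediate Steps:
O(s, o) = 4 - √2*√s (O(s, o) = 4 - √(s + s) = 4 - √(2*s) = 4 - √2*√s)
X(j) = 4 - √2*√(j*(-1 + j)) (X(j) = 4 - √2*√((-1 + j)*j) = 4 - √2*√(j*(-1 + j)))
(42*(-40))*X(-5) = (42*(-40))*(4 - √2*√(-5*(-1 - 5))) = -1680*(4 - √2*√(-5*(-6))) = -1680*(4 - √2*√30) = -1680*(4 - 2*√15) = -6720 + 3360*√15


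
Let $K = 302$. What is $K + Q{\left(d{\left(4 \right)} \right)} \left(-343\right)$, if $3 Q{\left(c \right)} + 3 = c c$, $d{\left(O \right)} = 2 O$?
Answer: $- \frac{20017}{3} \approx -6672.3$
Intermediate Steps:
$Q{\left(c \right)} = -1 + \frac{c^{2}}{3}$ ($Q{\left(c \right)} = -1 + \frac{c c}{3} = -1 + \frac{c^{2}}{3}$)
$K + Q{\left(d{\left(4 \right)} \right)} \left(-343\right) = 302 + \left(-1 + \frac{\left(2 \cdot 4\right)^{2}}{3}\right) \left(-343\right) = 302 + \left(-1 + \frac{8^{2}}{3}\right) \left(-343\right) = 302 + \left(-1 + \frac{1}{3} \cdot 64\right) \left(-343\right) = 302 + \left(-1 + \frac{64}{3}\right) \left(-343\right) = 302 + \frac{61}{3} \left(-343\right) = 302 - \frac{20923}{3} = - \frac{20017}{3}$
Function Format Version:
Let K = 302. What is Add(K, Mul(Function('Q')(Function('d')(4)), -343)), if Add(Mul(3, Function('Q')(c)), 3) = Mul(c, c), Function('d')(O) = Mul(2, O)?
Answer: Rational(-20017, 3) ≈ -6672.3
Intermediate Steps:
Function('Q')(c) = Add(-1, Mul(Rational(1, 3), Pow(c, 2))) (Function('Q')(c) = Add(-1, Mul(Rational(1, 3), Mul(c, c))) = Add(-1, Mul(Rational(1, 3), Pow(c, 2))))
Add(K, Mul(Function('Q')(Function('d')(4)), -343)) = Add(302, Mul(Add(-1, Mul(Rational(1, 3), Pow(Mul(2, 4), 2))), -343)) = Add(302, Mul(Add(-1, Mul(Rational(1, 3), Pow(8, 2))), -343)) = Add(302, Mul(Add(-1, Mul(Rational(1, 3), 64)), -343)) = Add(302, Mul(Add(-1, Rational(64, 3)), -343)) = Add(302, Mul(Rational(61, 3), -343)) = Add(302, Rational(-20923, 3)) = Rational(-20017, 3)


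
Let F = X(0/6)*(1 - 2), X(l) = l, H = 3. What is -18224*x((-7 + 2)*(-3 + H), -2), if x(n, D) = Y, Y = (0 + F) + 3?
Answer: -54672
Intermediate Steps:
F = 0 (F = (0/6)*(1 - 2) = (0*(⅙))*(-1) = 0*(-1) = 0)
Y = 3 (Y = (0 + 0) + 3 = 0 + 3 = 3)
x(n, D) = 3
-18224*x((-7 + 2)*(-3 + H), -2) = -18224*3 = -54672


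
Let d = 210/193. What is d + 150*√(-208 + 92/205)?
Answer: 210/193 + 60*I*√2180585/41 ≈ 1.0881 + 2161.0*I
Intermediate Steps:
d = 210/193 (d = 210*(1/193) = 210/193 ≈ 1.0881)
d + 150*√(-208 + 92/205) = 210/193 + 150*√(-208 + 92/205) = 210/193 + 150*√(-42548/205) = 210/193 + 150*(2*I*√2180585/205) = 210/193 + 60*I*√2180585/41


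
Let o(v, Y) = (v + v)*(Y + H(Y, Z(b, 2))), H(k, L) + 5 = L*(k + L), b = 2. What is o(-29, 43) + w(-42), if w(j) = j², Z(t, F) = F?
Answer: -5660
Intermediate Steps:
H(k, L) = -5 + L*(L + k) (H(k, L) = -5 + L*(k + L) = -5 + L*(L + k))
o(v, Y) = 2*v*(-1 + 3*Y) (o(v, Y) = (v + v)*(Y + (-5 + 2² + 2*Y)) = (2*v)*(Y + (-5 + 4 + 2*Y)) = (2*v)*(Y + (-1 + 2*Y)) = (2*v)*(-1 + 3*Y) = 2*v*(-1 + 3*Y))
o(-29, 43) + w(-42) = 2*(-29)*(-1 + 3*43) + (-42)² = 2*(-29)*(-1 + 129) + 1764 = 2*(-29)*128 + 1764 = -7424 + 1764 = -5660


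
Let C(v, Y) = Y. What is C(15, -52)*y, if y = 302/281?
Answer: -15704/281 ≈ -55.886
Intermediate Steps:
y = 302/281 (y = 302*(1/281) = 302/281 ≈ 1.0747)
C(15, -52)*y = -52*302/281 = -15704/281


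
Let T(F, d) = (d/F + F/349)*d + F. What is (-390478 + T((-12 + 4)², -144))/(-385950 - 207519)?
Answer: 45383542/69040227 ≈ 0.65735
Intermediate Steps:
T(F, d) = F + d*(F/349 + d/F) (T(F, d) = (d/F + F*(1/349))*d + F = (d/F + F/349)*d + F = (F/349 + d/F)*d + F = d*(F/349 + d/F) + F = F + d*(F/349 + d/F))
(-390478 + T((-12 + 4)², -144))/(-385950 - 207519) = (-390478 + ((-12 + 4)² + (-144)²/(-12 + 4)² + (1/349)*(-12 + 4)²*(-144)))/(-385950 - 207519) = (-390478 + ((-8)² + 20736/(-8)² + (1/349)*(-8)²*(-144)))/(-593469) = (-390478 + (64 + 20736/64 + (1/349)*64*(-144)))*(-1/593469) = (-390478 + (64 + (1/64)*20736 - 9216/349))*(-1/593469) = (-390478 + (64 + 324 - 9216/349))*(-1/593469) = (-390478 + 126196/349)*(-1/593469) = -136150626/349*(-1/593469) = 45383542/69040227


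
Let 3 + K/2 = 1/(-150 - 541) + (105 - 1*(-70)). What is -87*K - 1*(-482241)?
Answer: 312548457/691 ≈ 4.5231e+5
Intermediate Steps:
K = 237702/691 (K = -6 + 2*(1/(-150 - 541) + (105 - 1*(-70))) = -6 + 2*(1/(-691) + (105 + 70)) = -6 + 2*(-1/691 + 175) = -6 + 2*(120924/691) = -6 + 241848/691 = 237702/691 ≈ 344.00)
-87*K - 1*(-482241) = -87*237702/691 - 1*(-482241) = -20680074/691 + 482241 = 312548457/691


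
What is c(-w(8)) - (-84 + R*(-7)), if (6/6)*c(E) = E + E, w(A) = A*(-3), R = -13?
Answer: 41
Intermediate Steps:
w(A) = -3*A
c(E) = 2*E (c(E) = E + E = 2*E)
c(-w(8)) - (-84 + R*(-7)) = 2*(-(-3)*8) - (-84 - 13*(-7)) = 2*(-1*(-24)) - (-84 + 91) = 2*24 - 1*7 = 48 - 7 = 41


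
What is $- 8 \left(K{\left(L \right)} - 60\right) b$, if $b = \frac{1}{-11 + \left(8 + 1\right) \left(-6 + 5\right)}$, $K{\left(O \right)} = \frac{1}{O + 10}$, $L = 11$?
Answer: $- \frac{2518}{105} \approx -23.981$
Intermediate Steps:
$K{\left(O \right)} = \frac{1}{10 + O}$
$b = - \frac{1}{20}$ ($b = \frac{1}{-11 + 9 \left(-1\right)} = \frac{1}{-11 - 9} = \frac{1}{-20} = - \frac{1}{20} \approx -0.05$)
$- 8 \left(K{\left(L \right)} - 60\right) b = - 8 \left(\frac{1}{10 + 11} - 60\right) \left(- \frac{1}{20}\right) = - 8 \left(\frac{1}{21} - 60\right) \left(- \frac{1}{20}\right) = \left(-8\right) \left(- \frac{1259}{21}\right) \left(- \frac{1}{20}\right) = \frac{10072}{21} \left(- \frac{1}{20}\right) = - \frac{2518}{105}$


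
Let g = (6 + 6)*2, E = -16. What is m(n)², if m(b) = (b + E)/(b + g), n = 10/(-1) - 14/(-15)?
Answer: 2209/784 ≈ 2.8176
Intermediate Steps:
n = -136/15 (n = 10*(-1) - 14*(-1/15) = -10 + 14/15 = -136/15 ≈ -9.0667)
g = 24 (g = 12*2 = 24)
m(b) = (-16 + b)/(24 + b) (m(b) = (b - 16)/(b + 24) = (-16 + b)/(24 + b))
m(n)² = ((-16 - 136/15)/(24 - 136/15))² = (-376/15/(224/15))² = ((15/224)*(-376/15))² = (-47/28)² = 2209/784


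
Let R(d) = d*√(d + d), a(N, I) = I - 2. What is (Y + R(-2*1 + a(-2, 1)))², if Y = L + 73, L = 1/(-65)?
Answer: 22277386/4225 - 28464*I*√6/65 ≈ 5272.8 - 1072.7*I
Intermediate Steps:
L = -1/65 ≈ -0.015385
a(N, I) = -2 + I
R(d) = √2*d^(3/2) (R(d) = d*√(2*d) = d*(√2*√d) = √2*d^(3/2))
Y = 4744/65 (Y = -1/65 + 73 = 4744/65 ≈ 72.985)
(Y + R(-2*1 + a(-2, 1)))² = (4744/65 + √2*(-2*1 + (-2 + 1))^(3/2))² = (4744/65 + √2*(-2 - 1)^(3/2))² = (4744/65 + √2*(-3)^(3/2))² = (4744/65 + √2*(-3*I*√3))² = (4744/65 - 3*I*√6)²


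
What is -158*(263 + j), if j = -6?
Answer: -40606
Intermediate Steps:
-158*(263 + j) = -158*(263 - 6) = -158*257 = -40606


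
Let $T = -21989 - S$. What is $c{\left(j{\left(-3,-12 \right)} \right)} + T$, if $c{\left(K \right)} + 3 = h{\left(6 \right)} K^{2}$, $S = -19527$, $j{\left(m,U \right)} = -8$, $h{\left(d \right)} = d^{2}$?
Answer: $-161$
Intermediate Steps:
$c{\left(K \right)} = -3 + 36 K^{2}$ ($c{\left(K \right)} = -3 + 6^{2} K^{2} = -3 + 36 K^{2}$)
$T = -2462$ ($T = -21989 - -19527 = -21989 + 19527 = -2462$)
$c{\left(j{\left(-3,-12 \right)} \right)} + T = \left(-3 + 36 \left(-8\right)^{2}\right) - 2462 = \left(-3 + 36 \cdot 64\right) - 2462 = \left(-3 + 2304\right) - 2462 = 2301 - 2462 = -161$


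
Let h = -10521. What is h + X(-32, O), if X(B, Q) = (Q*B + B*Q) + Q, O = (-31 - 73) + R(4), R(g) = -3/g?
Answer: -15687/4 ≈ -3921.8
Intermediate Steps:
O = -419/4 (O = (-31 - 73) - 3/4 = -104 - 3*1/4 = -104 - 3/4 = -419/4 ≈ -104.75)
X(B, Q) = Q + 2*B*Q (X(B, Q) = (B*Q + B*Q) + Q = 2*B*Q + Q = Q + 2*B*Q)
h + X(-32, O) = -10521 - 419*(1 + 2*(-32))/4 = -10521 - 419*(1 - 64)/4 = -10521 - 419/4*(-63) = -10521 + 26397/4 = -15687/4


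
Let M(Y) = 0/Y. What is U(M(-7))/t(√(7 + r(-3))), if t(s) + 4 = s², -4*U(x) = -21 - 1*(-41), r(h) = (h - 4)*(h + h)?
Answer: -⅑ ≈ -0.11111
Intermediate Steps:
r(h) = 2*h*(-4 + h) (r(h) = (-4 + h)*(2*h) = 2*h*(-4 + h))
M(Y) = 0
U(x) = -5 (U(x) = -(-21 - 1*(-41))/4 = -(-21 + 41)/4 = -¼*20 = -5)
t(s) = -4 + s²
U(M(-7))/t(√(7 + r(-3))) = -5/(-4 + (√(7 + 2*(-3)*(-4 - 3)))²) = -5/(-4 + (√(7 + 2*(-3)*(-7)))²) = -5/(-4 + (√(7 + 42))²) = -5/(-4 + (√49)²) = -5/(-4 + 7²) = -5/(-4 + 49) = -5/45 = -5*1/45 = -⅑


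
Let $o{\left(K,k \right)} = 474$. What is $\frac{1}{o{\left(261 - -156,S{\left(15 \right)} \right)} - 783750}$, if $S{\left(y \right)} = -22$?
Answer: $- \frac{1}{783276} \approx -1.2767 \cdot 10^{-6}$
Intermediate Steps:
$\frac{1}{o{\left(261 - -156,S{\left(15 \right)} \right)} - 783750} = \frac{1}{474 - 783750} = \frac{1}{-783276} = - \frac{1}{783276}$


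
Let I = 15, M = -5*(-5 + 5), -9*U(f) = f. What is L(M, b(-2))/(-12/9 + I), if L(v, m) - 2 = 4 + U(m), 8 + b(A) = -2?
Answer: 64/123 ≈ 0.52032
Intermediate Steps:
U(f) = -f/9
b(A) = -10 (b(A) = -8 - 2 = -10)
M = 0 (M = -5*0 = 0)
L(v, m) = 6 - m/9 (L(v, m) = 2 + (4 - m/9) = 6 - m/9)
L(M, b(-2))/(-12/9 + I) = (6 - 1/9*(-10))/(-12/9 + 15) = (6 + 10/9)/(-12*1/9 + 15) = 64/(9*(-4/3 + 15)) = 64/(9*(41/3)) = (64/9)*(3/41) = 64/123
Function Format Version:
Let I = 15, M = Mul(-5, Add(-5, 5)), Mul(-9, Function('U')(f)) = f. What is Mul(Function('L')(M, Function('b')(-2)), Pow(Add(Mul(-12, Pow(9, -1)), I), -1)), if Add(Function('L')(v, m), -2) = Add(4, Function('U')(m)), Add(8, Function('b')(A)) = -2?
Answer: Rational(64, 123) ≈ 0.52032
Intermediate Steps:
Function('U')(f) = Mul(Rational(-1, 9), f)
Function('b')(A) = -10 (Function('b')(A) = Add(-8, -2) = -10)
M = 0 (M = Mul(-5, 0) = 0)
Function('L')(v, m) = Add(6, Mul(Rational(-1, 9), m)) (Function('L')(v, m) = Add(2, Add(4, Mul(Rational(-1, 9), m))) = Add(6, Mul(Rational(-1, 9), m)))
Mul(Function('L')(M, Function('b')(-2)), Pow(Add(Mul(-12, Pow(9, -1)), I), -1)) = Mul(Add(6, Mul(Rational(-1, 9), -10)), Pow(Add(Mul(-12, Pow(9, -1)), 15), -1)) = Mul(Add(6, Rational(10, 9)), Pow(Add(Mul(-12, Rational(1, 9)), 15), -1)) = Mul(Rational(64, 9), Pow(Add(Rational(-4, 3), 15), -1)) = Mul(Rational(64, 9), Pow(Rational(41, 3), -1)) = Mul(Rational(64, 9), Rational(3, 41)) = Rational(64, 123)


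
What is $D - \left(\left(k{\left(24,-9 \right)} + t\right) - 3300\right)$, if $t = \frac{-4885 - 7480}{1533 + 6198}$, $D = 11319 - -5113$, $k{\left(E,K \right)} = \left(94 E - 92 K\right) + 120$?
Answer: $\frac{127790333}{7731} \approx 16530.0$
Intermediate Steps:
$k{\left(E,K \right)} = 120 - 92 K + 94 E$ ($k{\left(E,K \right)} = \left(- 92 K + 94 E\right) + 120 = 120 - 92 K + 94 E$)
$D = 16432$ ($D = 11319 + 5113 = 16432$)
$t = - \frac{12365}{7731} \approx -1.5994$
$D - \left(\left(k{\left(24,-9 \right)} + t\right) - 3300\right) = 16432 - \left(\left(\left(120 - -828 + 94 \cdot 24\right) - \frac{12365}{7731}\right) - 3300\right) = 16432 - \left(\left(\left(120 + 828 + 2256\right) - \frac{12365}{7731}\right) - 3300\right) = 16432 - \left(\left(3204 - \frac{12365}{7731}\right) - 3300\right) = 16432 - \left(\frac{24757759}{7731} - 3300\right) = 16432 - - \frac{754541}{7731} = 16432 + \frac{754541}{7731} = \frac{127790333}{7731}$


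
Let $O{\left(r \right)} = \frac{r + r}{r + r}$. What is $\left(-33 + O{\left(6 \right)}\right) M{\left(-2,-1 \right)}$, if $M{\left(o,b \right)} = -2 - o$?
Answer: $0$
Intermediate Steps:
$O{\left(r \right)} = 1$ ($O{\left(r \right)} = \frac{2 r}{2 r} = 2 r \frac{1}{2 r} = 1$)
$\left(-33 + O{\left(6 \right)}\right) M{\left(-2,-1 \right)} = \left(-33 + 1\right) \left(-2 - -2\right) = - 32 \left(-2 + 2\right) = \left(-32\right) 0 = 0$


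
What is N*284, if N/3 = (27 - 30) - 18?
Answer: -17892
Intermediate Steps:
N = -63 (N = 3*((27 - 30) - 18) = 3*(-3 - 18) = 3*(-21) = -63)
N*284 = -63*284 = -17892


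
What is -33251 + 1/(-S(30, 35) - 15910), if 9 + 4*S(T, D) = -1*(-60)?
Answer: -2117789445/63691 ≈ -33251.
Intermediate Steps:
S(T, D) = 51/4 (S(T, D) = -9/4 + (-1*(-60))/4 = -9/4 + (1/4)*60 = -9/4 + 15 = 51/4)
-33251 + 1/(-S(30, 35) - 15910) = -33251 + 1/(-1*51/4 - 15910) = -33251 + 1/(-51/4 - 15910) = -33251 + 1/(-63691/4) = -33251 - 4/63691 = -2117789445/63691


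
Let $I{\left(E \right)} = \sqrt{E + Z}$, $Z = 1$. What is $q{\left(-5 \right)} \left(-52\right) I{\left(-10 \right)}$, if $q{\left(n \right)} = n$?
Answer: $780 i \approx 780.0 i$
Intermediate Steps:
$I{\left(E \right)} = \sqrt{1 + E}$ ($I{\left(E \right)} = \sqrt{E + 1} = \sqrt{1 + E}$)
$q{\left(-5 \right)} \left(-52\right) I{\left(-10 \right)} = \left(-5\right) \left(-52\right) \sqrt{1 - 10} = 260 \sqrt{-9} = 260 \cdot 3 i = 780 i$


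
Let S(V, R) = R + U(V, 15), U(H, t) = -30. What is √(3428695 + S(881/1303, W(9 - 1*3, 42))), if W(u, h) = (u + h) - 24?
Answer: √3428689 ≈ 1851.7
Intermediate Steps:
W(u, h) = -24 + h + u (W(u, h) = (h + u) - 24 = -24 + h + u)
S(V, R) = -30 + R (S(V, R) = R - 30 = -30 + R)
√(3428695 + S(881/1303, W(9 - 1*3, 42))) = √(3428695 + (-30 + (-24 + 42 + (9 - 1*3)))) = √(3428695 + (-30 + (-24 + 42 + (9 - 3)))) = √(3428695 + (-30 + (-24 + 42 + 6))) = √(3428695 + (-30 + 24)) = √(3428695 - 6) = √3428689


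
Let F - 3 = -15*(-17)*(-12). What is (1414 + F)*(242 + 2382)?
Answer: -4311232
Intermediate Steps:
F = -3057 (F = 3 - 15*(-17)*(-12) = 3 + 255*(-12) = 3 - 3060 = -3057)
(1414 + F)*(242 + 2382) = (1414 - 3057)*(242 + 2382) = -1643*2624 = -4311232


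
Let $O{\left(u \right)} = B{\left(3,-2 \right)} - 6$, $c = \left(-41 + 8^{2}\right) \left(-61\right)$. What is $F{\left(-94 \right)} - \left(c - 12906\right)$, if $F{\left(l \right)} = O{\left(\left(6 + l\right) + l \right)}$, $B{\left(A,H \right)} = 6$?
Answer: $14309$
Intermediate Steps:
$c = -1403$ ($c = \left(-41 + 64\right) \left(-61\right) = 23 \left(-61\right) = -1403$)
$O{\left(u \right)} = 0$ ($O{\left(u \right)} = 6 - 6 = 0$)
$F{\left(l \right)} = 0$
$F{\left(-94 \right)} - \left(c - 12906\right) = 0 - \left(-1403 - 12906\right) = 0 - -14309 = 0 + 14309 = 14309$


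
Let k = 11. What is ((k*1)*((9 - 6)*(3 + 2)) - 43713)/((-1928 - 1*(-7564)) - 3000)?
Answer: -10887/659 ≈ -16.520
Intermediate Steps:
((k*1)*((9 - 6)*(3 + 2)) - 43713)/((-1928 - 1*(-7564)) - 3000) = ((11*1)*((9 - 6)*(3 + 2)) - 43713)/((-1928 - 1*(-7564)) - 3000) = (11*(3*5) - 43713)/((-1928 + 7564) - 3000) = (11*15 - 43713)/(5636 - 3000) = (165 - 43713)/2636 = -43548*1/2636 = -10887/659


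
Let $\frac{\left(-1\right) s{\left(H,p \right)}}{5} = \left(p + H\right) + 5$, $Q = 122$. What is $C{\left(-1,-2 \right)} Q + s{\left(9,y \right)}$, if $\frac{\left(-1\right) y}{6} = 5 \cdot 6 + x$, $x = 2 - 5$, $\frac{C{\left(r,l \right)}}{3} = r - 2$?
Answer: $-358$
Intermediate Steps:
$C{\left(r,l \right)} = -6 + 3 r$ ($C{\left(r,l \right)} = 3 \left(r - 2\right) = 3 \left(-2 + r\right) = -6 + 3 r$)
$x = -3$
$y = -162$ ($y = - 6 \left(5 \cdot 6 - 3\right) = - 6 \left(30 - 3\right) = \left(-6\right) 27 = -162$)
$s{\left(H,p \right)} = -25 - 5 H - 5 p$ ($s{\left(H,p \right)} = - 5 \left(\left(p + H\right) + 5\right) = - 5 \left(\left(H + p\right) + 5\right) = - 5 \left(5 + H + p\right) = -25 - 5 H - 5 p$)
$C{\left(-1,-2 \right)} Q + s{\left(9,y \right)} = \left(-6 + 3 \left(-1\right)\right) 122 - -740 = \left(-6 - 3\right) 122 - -740 = \left(-9\right) 122 + 740 = -1098 + 740 = -358$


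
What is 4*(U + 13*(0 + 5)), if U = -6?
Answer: 236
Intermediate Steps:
4*(U + 13*(0 + 5)) = 4*(-6 + 13*(0 + 5)) = 4*(-6 + 13*5) = 4*(-6 + 65) = 4*59 = 236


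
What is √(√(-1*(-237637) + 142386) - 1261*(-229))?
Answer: √(288769 + 233*√7) ≈ 537.95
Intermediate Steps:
√(√(-1*(-237637) + 142386) - 1261*(-229)) = √(√(237637 + 142386) + 288769) = √(√380023 + 288769) = √(233*√7 + 288769) = √(288769 + 233*√7)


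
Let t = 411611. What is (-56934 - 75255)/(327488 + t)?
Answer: -132189/739099 ≈ -0.17885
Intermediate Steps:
(-56934 - 75255)/(327488 + t) = (-56934 - 75255)/(327488 + 411611) = -132189/739099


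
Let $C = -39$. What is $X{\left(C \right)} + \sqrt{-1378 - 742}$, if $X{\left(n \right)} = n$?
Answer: $-39 + 2 i \sqrt{530} \approx -39.0 + 46.043 i$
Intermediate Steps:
$X{\left(C \right)} + \sqrt{-1378 - 742} = -39 + \sqrt{-1378 - 742} = -39 + \sqrt{-2120} = -39 + 2 i \sqrt{530}$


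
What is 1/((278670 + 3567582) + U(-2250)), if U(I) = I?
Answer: 1/3844002 ≈ 2.6015e-7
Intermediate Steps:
1/((278670 + 3567582) + U(-2250)) = 1/((278670 + 3567582) - 2250) = 1/(3846252 - 2250) = 1/3844002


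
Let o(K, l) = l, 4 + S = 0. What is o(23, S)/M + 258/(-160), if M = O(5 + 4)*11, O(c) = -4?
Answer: -1339/880 ≈ -1.5216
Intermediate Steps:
S = -4 (S = -4 + 0 = -4)
M = -44 (M = -4*11 = -44)
o(23, S)/M + 258/(-160) = -4/(-44) + 258/(-160) = -4*(-1/44) + 258*(-1/160) = 1/11 - 129/80 = -1339/880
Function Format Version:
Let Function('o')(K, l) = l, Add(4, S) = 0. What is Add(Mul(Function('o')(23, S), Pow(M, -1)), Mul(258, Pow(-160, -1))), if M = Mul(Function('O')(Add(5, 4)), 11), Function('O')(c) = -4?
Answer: Rational(-1339, 880) ≈ -1.5216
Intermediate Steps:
S = -4 (S = Add(-4, 0) = -4)
M = -44 (M = Mul(-4, 11) = -44)
Add(Mul(Function('o')(23, S), Pow(M, -1)), Mul(258, Pow(-160, -1))) = Add(Mul(-4, Pow(-44, -1)), Mul(258, Pow(-160, -1))) = Add(Mul(-4, Rational(-1, 44)), Mul(258, Rational(-1, 160))) = Add(Rational(1, 11), Rational(-129, 80)) = Rational(-1339, 880)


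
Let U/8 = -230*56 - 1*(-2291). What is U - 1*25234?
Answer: -109946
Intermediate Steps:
U = -84712 (U = 8*(-230*56 - 1*(-2291)) = 8*(-12880 + 2291) = 8*(-10589) = -84712)
U - 1*25234 = -84712 - 1*25234 = -84712 - 25234 = -109946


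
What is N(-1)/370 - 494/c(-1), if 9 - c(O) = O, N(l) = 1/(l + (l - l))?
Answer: -18279/370 ≈ -49.403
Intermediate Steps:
N(l) = 1/l (N(l) = 1/(l + 0) = 1/l)
c(O) = 9 - O
N(-1)/370 - 494/c(-1) = 1/(-1*370) - 494/(9 - 1*(-1)) = -1*1/370 - 494/(9 + 1) = -1/370 - 494/10 = -1/370 - 494*1/10 = -1/370 - 247/5 = -18279/370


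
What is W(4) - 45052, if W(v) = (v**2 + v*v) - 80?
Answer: -45100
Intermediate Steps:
W(v) = -80 + 2*v**2 (W(v) = (v**2 + v**2) - 80 = 2*v**2 - 80 = -80 + 2*v**2)
W(4) - 45052 = (-80 + 2*4**2) - 45052 = (-80 + 2*16) - 45052 = (-80 + 32) - 45052 = -48 - 45052 = -45100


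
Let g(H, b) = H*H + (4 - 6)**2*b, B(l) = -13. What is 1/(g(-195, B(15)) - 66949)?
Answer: -1/28976 ≈ -3.4511e-5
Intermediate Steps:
g(H, b) = H**2 + 4*b (g(H, b) = H**2 + (-2)**2*b = H**2 + 4*b)
1/(g(-195, B(15)) - 66949) = 1/(((-195)**2 + 4*(-13)) - 66949) = 1/((38025 - 52) - 66949) = 1/(37973 - 66949) = 1/(-28976) = -1/28976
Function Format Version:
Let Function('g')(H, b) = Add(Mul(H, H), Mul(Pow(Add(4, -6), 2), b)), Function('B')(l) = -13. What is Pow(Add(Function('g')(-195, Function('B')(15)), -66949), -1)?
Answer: Rational(-1, 28976) ≈ -3.4511e-5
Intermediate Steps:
Function('g')(H, b) = Add(Pow(H, 2), Mul(4, b)) (Function('g')(H, b) = Add(Pow(H, 2), Mul(Pow(-2, 2), b)) = Add(Pow(H, 2), Mul(4, b)))
Pow(Add(Function('g')(-195, Function('B')(15)), -66949), -1) = Pow(Add(Add(Pow(-195, 2), Mul(4, -13)), -66949), -1) = Pow(Add(Add(38025, -52), -66949), -1) = Pow(Add(37973, -66949), -1) = Pow(-28976, -1) = Rational(-1, 28976)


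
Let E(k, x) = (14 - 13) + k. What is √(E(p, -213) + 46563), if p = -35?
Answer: 17*√161 ≈ 215.71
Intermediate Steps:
E(k, x) = 1 + k
√(E(p, -213) + 46563) = √((1 - 35) + 46563) = √(-34 + 46563) = √46529 = 17*√161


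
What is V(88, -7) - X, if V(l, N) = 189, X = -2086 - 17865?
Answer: 20140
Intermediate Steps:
X = -19951
V(88, -7) - X = 189 - 1*(-19951) = 189 + 19951 = 20140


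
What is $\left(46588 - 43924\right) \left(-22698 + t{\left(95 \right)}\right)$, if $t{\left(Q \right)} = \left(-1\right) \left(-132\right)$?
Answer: $-60115824$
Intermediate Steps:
$t{\left(Q \right)} = 132$
$\left(46588 - 43924\right) \left(-22698 + t{\left(95 \right)}\right) = \left(46588 - 43924\right) \left(-22698 + 132\right) = 2664 \left(-22566\right) = -60115824$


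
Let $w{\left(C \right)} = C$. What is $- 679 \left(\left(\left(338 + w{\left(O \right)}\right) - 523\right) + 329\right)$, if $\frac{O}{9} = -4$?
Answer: $-73332$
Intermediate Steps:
$O = -36$ ($O = 9 \left(-4\right) = -36$)
$- 679 \left(\left(\left(338 + w{\left(O \right)}\right) - 523\right) + 329\right) = - 679 \left(\left(\left(338 - 36\right) - 523\right) + 329\right) = - 679 \left(\left(302 - 523\right) + 329\right) = - 679 \left(-221 + 329\right) = \left(-679\right) 108 = -73332$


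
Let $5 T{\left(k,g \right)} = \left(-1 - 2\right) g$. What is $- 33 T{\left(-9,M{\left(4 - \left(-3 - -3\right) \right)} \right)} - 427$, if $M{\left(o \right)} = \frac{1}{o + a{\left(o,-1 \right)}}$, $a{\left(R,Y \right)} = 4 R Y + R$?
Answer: $- \frac{17179}{40} \approx -429.48$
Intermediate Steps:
$a{\left(R,Y \right)} = R + 4 R Y$ ($a{\left(R,Y \right)} = 4 R Y + R = R + 4 R Y$)
$M{\left(o \right)} = - \frac{1}{2 o}$ ($M{\left(o \right)} = \frac{1}{o + o \left(1 + 4 \left(-1\right)\right)} = \frac{1}{o + o \left(1 - 4\right)} = \frac{1}{o + o \left(-3\right)} = \frac{1}{o - 3 o} = \frac{1}{\left(-2\right) o} = - \frac{1}{2 o}$)
$T{\left(k,g \right)} = - \frac{3 g}{5}$ ($T{\left(k,g \right)} = \frac{\left(-1 - 2\right) g}{5} = \frac{\left(-3\right) g}{5} = - \frac{3 g}{5}$)
$- 33 T{\left(-9,M{\left(4 - \left(-3 - -3\right) \right)} \right)} - 427 = - 33 \left(- \frac{3 \left(- \frac{1}{2 \left(4 - \left(-3 - -3\right)\right)}\right)}{5}\right) - 427 = - 33 \left(- \frac{3 \left(- \frac{1}{2 \left(4 - \left(-3 + 3\right)\right)}\right)}{5}\right) - 427 = - 33 \left(- \frac{3 \left(- \frac{1}{2 \left(4 - 0\right)}\right)}{5}\right) - 427 = - 33 \left(- \frac{3 \left(- \frac{1}{2 \left(4 + 0\right)}\right)}{5}\right) - 427 = - 33 \left(- \frac{3 \left(- \frac{1}{2 \cdot 4}\right)}{5}\right) - 427 = - 33 \left(- \frac{3 \left(\left(- \frac{1}{2}\right) \frac{1}{4}\right)}{5}\right) - 427 = - 33 \left(\left(- \frac{3}{5}\right) \left(- \frac{1}{8}\right)\right) - 427 = \left(-33\right) \frac{3}{40} - 427 = - \frac{99}{40} - 427 = - \frac{17179}{40}$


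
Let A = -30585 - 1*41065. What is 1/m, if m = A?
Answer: -1/71650 ≈ -1.3957e-5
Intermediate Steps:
A = -71650 (A = -30585 - 41065 = -71650)
m = -71650
1/m = 1/(-71650) = -1/71650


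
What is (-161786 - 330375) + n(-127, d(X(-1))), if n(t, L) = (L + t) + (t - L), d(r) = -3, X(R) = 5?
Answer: -492415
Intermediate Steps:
n(t, L) = 2*t
(-161786 - 330375) + n(-127, d(X(-1))) = (-161786 - 330375) + 2*(-127) = -492161 - 254 = -492415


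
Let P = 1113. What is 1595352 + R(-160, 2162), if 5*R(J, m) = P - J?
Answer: 7978033/5 ≈ 1.5956e+6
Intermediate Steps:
R(J, m) = 1113/5 - J/5 (R(J, m) = (1113 - J)/5 = 1113/5 - J/5)
1595352 + R(-160, 2162) = 1595352 + (1113/5 - 1/5*(-160)) = 1595352 + (1113/5 + 32) = 1595352 + 1273/5 = 7978033/5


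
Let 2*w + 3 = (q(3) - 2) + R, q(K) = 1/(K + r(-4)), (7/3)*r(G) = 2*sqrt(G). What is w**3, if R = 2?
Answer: -19091248/7414875 - 3013864*I/7414875 ≈ -2.5747 - 0.40646*I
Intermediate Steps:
r(G) = 6*sqrt(G)/7 (r(G) = 3*(2*sqrt(G))/7 = 6*sqrt(G)/7)
q(K) = 1/(K + 12*I/7) (q(K) = 1/(K + 6*sqrt(-4)/7) = 1/(K + 6*(2*I)/7) = 1/(K + 12*I/7))
w = -3/2 + 7*(21 - 12*I)/1170 (w = -3/2 + ((7/(7*3 + 12*I) - 2) + 2)/2 = -3/2 + ((7/(21 + 12*I) - 2) + 2)/2 = -3/2 + ((7*((21 - 12*I)/585) - 2) + 2)/2 = -3/2 + ((7*(21 - 12*I)/585 - 2) + 2)/2 = -3/2 + ((-2 + 7*(21 - 12*I)/585) + 2)/2 = -3/2 + (7*(21 - 12*I)/585)/2 = -3/2 + 7*(21 - 12*I)/1170 ≈ -1.3744 - 0.071795*I)
w**3 = (-268/195 - 14*I/195)**3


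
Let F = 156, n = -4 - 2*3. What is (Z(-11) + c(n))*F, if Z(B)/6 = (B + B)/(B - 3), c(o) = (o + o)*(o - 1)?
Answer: 250536/7 ≈ 35791.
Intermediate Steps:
n = -10 (n = -4 - 6 = -10)
c(o) = 2*o*(-1 + o) (c(o) = (2*o)*(-1 + o) = 2*o*(-1 + o))
Z(B) = 12*B/(-3 + B) (Z(B) = 6*((B + B)/(B - 3)) = 6*((2*B)/(-3 + B)) = 6*(2*B/(-3 + B)) = 12*B/(-3 + B))
(Z(-11) + c(n))*F = (12*(-11)/(-3 - 11) + 2*(-10)*(-1 - 10))*156 = (12*(-11)/(-14) + 2*(-10)*(-11))*156 = (12*(-11)*(-1/14) + 220)*156 = (66/7 + 220)*156 = (1606/7)*156 = 250536/7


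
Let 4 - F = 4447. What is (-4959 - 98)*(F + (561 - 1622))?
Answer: 27833728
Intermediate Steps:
F = -4443 (F = 4 - 1*4447 = 4 - 4447 = -4443)
(-4959 - 98)*(F + (561 - 1622)) = (-4959 - 98)*(-4443 + (561 - 1622)) = -5057*(-4443 - 1061) = -5057*(-5504) = 27833728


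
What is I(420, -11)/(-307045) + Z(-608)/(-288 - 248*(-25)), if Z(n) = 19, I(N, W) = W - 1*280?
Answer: 7554247/1815250040 ≈ 0.0041615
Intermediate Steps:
I(N, W) = -280 + W (I(N, W) = W - 280 = -280 + W)
I(420, -11)/(-307045) + Z(-608)/(-288 - 248*(-25)) = (-280 - 11)/(-307045) + 19/(-288 - 248*(-25)) = -291*(-1/307045) + 19/(-288 + 6200) = 291/307045 + 19/5912 = 7554247/1815250040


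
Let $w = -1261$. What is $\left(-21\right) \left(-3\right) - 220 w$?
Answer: $277483$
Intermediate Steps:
$\left(-21\right) \left(-3\right) - 220 w = \left(-21\right) \left(-3\right) - -277420 = 63 + 277420 = 277483$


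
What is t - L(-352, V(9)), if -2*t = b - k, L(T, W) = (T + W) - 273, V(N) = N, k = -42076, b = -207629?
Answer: 166785/2 ≈ 83393.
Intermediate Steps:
L(T, W) = -273 + T + W
t = 165553/2 (t = -(-207629 - 1*(-42076))/2 = -(-207629 + 42076)/2 = -1/2*(-165553) = 165553/2 ≈ 82777.)
t - L(-352, V(9)) = 165553/2 - (-273 - 352 + 9) = 165553/2 - 1*(-616) = 165553/2 + 616 = 166785/2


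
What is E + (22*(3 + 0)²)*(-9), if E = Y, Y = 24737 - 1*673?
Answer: 22282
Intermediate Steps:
Y = 24064 (Y = 24737 - 673 = 24064)
E = 24064
E + (22*(3 + 0)²)*(-9) = 24064 + (22*(3 + 0)²)*(-9) = 24064 + (22*3²)*(-9) = 24064 + (22*9)*(-9) = 24064 + 198*(-9) = 24064 - 1782 = 22282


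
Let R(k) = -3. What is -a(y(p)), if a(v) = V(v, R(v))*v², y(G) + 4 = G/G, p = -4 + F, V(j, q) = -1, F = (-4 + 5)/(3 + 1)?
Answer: 9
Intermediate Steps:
F = ¼ (F = 1/4 = 1*(¼) = ¼ ≈ 0.25000)
p = -15/4 (p = -4 + ¼ = -15/4 ≈ -3.7500)
y(G) = -3 (y(G) = -4 + G/G = -4 + 1 = -3)
a(v) = -v²
-a(y(p)) = -(-1)*(-3)² = -(-1)*9 = -1*(-9) = 9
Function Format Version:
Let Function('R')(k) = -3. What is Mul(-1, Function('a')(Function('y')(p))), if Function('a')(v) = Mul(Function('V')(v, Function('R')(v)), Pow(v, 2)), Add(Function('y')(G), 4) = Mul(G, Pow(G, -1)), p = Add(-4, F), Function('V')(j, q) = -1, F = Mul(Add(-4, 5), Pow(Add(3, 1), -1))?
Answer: 9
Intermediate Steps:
F = Rational(1, 4) (F = Mul(1, Pow(4, -1)) = Mul(1, Rational(1, 4)) = Rational(1, 4) ≈ 0.25000)
p = Rational(-15, 4) (p = Add(-4, Rational(1, 4)) = Rational(-15, 4) ≈ -3.7500)
Function('y')(G) = -3 (Function('y')(G) = Add(-4, Mul(G, Pow(G, -1))) = Add(-4, 1) = -3)
Function('a')(v) = Mul(-1, Pow(v, 2))
Mul(-1, Function('a')(Function('y')(p))) = Mul(-1, Mul(-1, Pow(-3, 2))) = Mul(-1, Mul(-1, 9)) = Mul(-1, -9) = 9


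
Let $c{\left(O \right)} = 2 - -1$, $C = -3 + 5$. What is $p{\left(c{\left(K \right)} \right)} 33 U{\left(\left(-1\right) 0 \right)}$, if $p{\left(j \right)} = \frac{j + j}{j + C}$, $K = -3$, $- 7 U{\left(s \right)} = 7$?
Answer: $- \frac{198}{5} \approx -39.6$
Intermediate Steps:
$U{\left(s \right)} = -1$ ($U{\left(s \right)} = \left(- \frac{1}{7}\right) 7 = -1$)
$C = 2$
$c{\left(O \right)} = 3$ ($c{\left(O \right)} = 2 + 1 = 3$)
$p{\left(j \right)} = \frac{2 j}{2 + j}$ ($p{\left(j \right)} = \frac{j + j}{j + 2} = \frac{2 j}{2 + j}$)
$p{\left(c{\left(K \right)} \right)} 33 U{\left(\left(-1\right) 0 \right)} = 2 \cdot 3 \frac{1}{2 + 3} \cdot 33 \left(-1\right) = 2 \cdot 3 \cdot \frac{1}{5} \cdot 33 \left(-1\right) = \frac{6}{5} \cdot 33 \left(-1\right) = \frac{198}{5} \left(-1\right) = - \frac{198}{5}$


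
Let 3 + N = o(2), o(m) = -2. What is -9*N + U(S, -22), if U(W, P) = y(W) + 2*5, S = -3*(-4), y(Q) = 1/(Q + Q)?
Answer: 1321/24 ≈ 55.042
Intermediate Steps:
y(Q) = 1/(2*Q)
S = 12
N = -5 (N = -3 - 2 = -5)
U(W, P) = 10 + 1/(2*W) (U(W, P) = 1/(2*W) + 2*5 = 1/(2*W) + 10 = 10 + 1/(2*W))
-9*N + U(S, -22) = -9*(-5) + (10 + (1/2)/12) = 45 + (10 + (1/2)*(1/12)) = 45 + (10 + 1/24) = 45 + 241/24 = 1321/24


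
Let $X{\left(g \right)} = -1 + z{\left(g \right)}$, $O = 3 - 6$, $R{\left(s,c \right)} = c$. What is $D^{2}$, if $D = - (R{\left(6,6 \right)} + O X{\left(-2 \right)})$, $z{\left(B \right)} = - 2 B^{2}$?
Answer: $1089$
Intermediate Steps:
$O = -3$ ($O = 3 - 6 = -3$)
$X{\left(g \right)} = -1 - 2 g^{2}$
$D = -33$ ($D = - (6 - 3 \left(-1 - 2 \left(-2\right)^{2}\right)) = - (6 - 3 \left(-1 - 8\right)) = - (6 - -27) = - (6 + 27) = \left(-1\right) 33 = -33$)
$D^{2} = \left(-33\right)^{2} = 1089$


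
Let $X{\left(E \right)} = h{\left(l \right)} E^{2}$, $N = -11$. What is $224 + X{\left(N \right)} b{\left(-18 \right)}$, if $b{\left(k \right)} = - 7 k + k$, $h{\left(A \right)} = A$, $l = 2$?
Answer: $26360$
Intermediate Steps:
$b{\left(k \right)} = - 6 k$
$X{\left(E \right)} = 2 E^{2}$
$224 + X{\left(N \right)} b{\left(-18 \right)} = 224 + 2 \left(-11\right)^{2} \left(\left(-6\right) \left(-18\right)\right) = 224 + 2 \cdot 121 \cdot 108 = 224 + 242 \cdot 108 = 224 + 26136 = 26360$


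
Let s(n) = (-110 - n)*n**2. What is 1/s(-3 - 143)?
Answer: 1/767376 ≈ 1.3031e-6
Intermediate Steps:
s(n) = n**2*(-110 - n)
1/s(-3 - 143) = 1/((-3 - 143)**2*(-110 - (-3 - 143))) = 1/((-146)**2*(-110 - 1*(-146))) = 1/(21316*(-110 + 146)) = 1/(21316*36) = 1/767376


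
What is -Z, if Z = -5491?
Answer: 5491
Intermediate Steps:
-Z = -1*(-5491) = 5491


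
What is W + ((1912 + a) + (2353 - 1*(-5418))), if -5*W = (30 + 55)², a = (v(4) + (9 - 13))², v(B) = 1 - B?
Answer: 8287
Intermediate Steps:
a = 49 (a = ((1 - 1*4) + (9 - 13))² = ((1 - 4) - 4)² = (-3 - 4)² = (-7)² = 49)
W = -1445 (W = -(30 + 55)²/5 = -⅕*85² = -⅕*7225 = -1445)
W + ((1912 + a) + (2353 - 1*(-5418))) = -1445 + ((1912 + 49) + (2353 - 1*(-5418))) = -1445 + (1961 + (2353 + 5418)) = -1445 + (1961 + 7771) = -1445 + 9732 = 8287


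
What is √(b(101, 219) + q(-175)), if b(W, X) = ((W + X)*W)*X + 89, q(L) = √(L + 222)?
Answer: √(7078169 + √47) ≈ 2660.5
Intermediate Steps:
q(L) = √(222 + L)
b(W, X) = 89 + W*X*(W + X) (b(W, X) = (W*(W + X))*X + 89 = W*X*(W + X) + 89 = 89 + W*X*(W + X))
√(b(101, 219) + q(-175)) = √((89 + 101*219² + 219*101²) + √(222 - 175)) = √((89 + 101*47961 + 219*10201) + √47) = √((89 + 4844061 + 2234019) + √47) = √(7078169 + √47)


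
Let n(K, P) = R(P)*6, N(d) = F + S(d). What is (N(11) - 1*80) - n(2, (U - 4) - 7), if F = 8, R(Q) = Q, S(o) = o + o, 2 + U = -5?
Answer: 58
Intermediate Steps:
U = -7 (U = -2 - 5 = -7)
S(o) = 2*o
N(d) = 8 + 2*d
n(K, P) = 6*P (n(K, P) = P*6 = 6*P)
(N(11) - 1*80) - n(2, (U - 4) - 7) = ((8 + 2*11) - 1*80) - 6*((-7 - 4) - 7) = ((8 + 22) - 80) - 6*(-11 - 7) = (30 - 80) - 6*(-18) = -50 - 1*(-108) = -50 + 108 = 58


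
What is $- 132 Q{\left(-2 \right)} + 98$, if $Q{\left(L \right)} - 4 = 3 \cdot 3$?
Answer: $-1618$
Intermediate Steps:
$Q{\left(L \right)} = 13$ ($Q{\left(L \right)} = 4 + 3 \cdot 3 = 4 + 9 = 13$)
$- 132 Q{\left(-2 \right)} + 98 = \left(-132\right) 13 + 98 = -1716 + 98 = -1618$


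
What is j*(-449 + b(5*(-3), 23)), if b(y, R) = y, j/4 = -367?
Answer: 681152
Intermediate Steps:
j = -1468 (j = 4*(-367) = -1468)
j*(-449 + b(5*(-3), 23)) = -1468*(-449 + 5*(-3)) = -1468*(-449 - 15) = -1468*(-464) = 681152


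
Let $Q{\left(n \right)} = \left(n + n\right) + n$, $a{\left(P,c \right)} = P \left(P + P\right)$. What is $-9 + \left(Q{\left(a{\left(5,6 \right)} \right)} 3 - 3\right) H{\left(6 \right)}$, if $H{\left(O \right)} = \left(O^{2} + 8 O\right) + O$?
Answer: $40221$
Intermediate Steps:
$a{\left(P,c \right)} = 2 P^{2}$ ($a{\left(P,c \right)} = P 2 P = 2 P^{2}$)
$Q{\left(n \right)} = 3 n$ ($Q{\left(n \right)} = 2 n + n = 3 n$)
$H{\left(O \right)} = O^{2} + 9 O$
$-9 + \left(Q{\left(a{\left(5,6 \right)} \right)} 3 - 3\right) H{\left(6 \right)} = -9 + \left(3 \cdot 2 \cdot 5^{2} \cdot 3 - 3\right) 6 \left(9 + 6\right) = -9 + \left(3 \cdot 2 \cdot 25 \cdot 3 - 3\right) 6 \cdot 15 = -9 + \left(3 \cdot 50 \cdot 3 - 3\right) 90 = -9 + \left(150 \cdot 3 - 3\right) 90 = -9 + \left(450 - 3\right) 90 = -9 + 447 \cdot 90 = -9 + 40230 = 40221$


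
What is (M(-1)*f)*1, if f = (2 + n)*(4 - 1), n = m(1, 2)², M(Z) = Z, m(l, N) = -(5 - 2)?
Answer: -33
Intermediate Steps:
m(l, N) = -3 (m(l, N) = -1*3 = -3)
n = 9 (n = (-3)² = 9)
f = 33 (f = (2 + 9)*(4 - 1) = 11*3 = 33)
(M(-1)*f)*1 = -1*33*1 = -33*1 = -33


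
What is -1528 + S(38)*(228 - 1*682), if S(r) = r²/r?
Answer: -18780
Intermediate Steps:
S(r) = r
-1528 + S(38)*(228 - 1*682) = -1528 + 38*(228 - 1*682) = -1528 + 38*(228 - 682) = -1528 + 38*(-454) = -1528 - 17252 = -18780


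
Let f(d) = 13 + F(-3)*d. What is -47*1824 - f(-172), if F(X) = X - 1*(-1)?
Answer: -86085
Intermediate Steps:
F(X) = 1 + X (F(X) = X + 1 = 1 + X)
f(d) = 13 - 2*d (f(d) = 13 + (1 - 3)*d = 13 - 2*d)
-47*1824 - f(-172) = -47*1824 - (13 - 2*(-172)) = -85728 - (13 + 344) = -85728 - 1*357 = -85728 - 357 = -86085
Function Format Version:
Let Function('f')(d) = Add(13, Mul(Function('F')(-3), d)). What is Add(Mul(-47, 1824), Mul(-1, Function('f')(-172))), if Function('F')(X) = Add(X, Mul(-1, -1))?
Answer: -86085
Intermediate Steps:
Function('F')(X) = Add(1, X) (Function('F')(X) = Add(X, 1) = Add(1, X))
Function('f')(d) = Add(13, Mul(-2, d)) (Function('f')(d) = Add(13, Mul(Add(1, -3), d)) = Add(13, Mul(-2, d)))
Add(Mul(-47, 1824), Mul(-1, Function('f')(-172))) = Add(Mul(-47, 1824), Mul(-1, Add(13, Mul(-2, -172)))) = Add(-85728, Mul(-1, Add(13, 344))) = Add(-85728, Mul(-1, 357)) = Add(-85728, -357) = -86085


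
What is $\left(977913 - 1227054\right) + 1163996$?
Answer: $914855$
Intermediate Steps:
$\left(977913 - 1227054\right) + 1163996 = -249141 + 1163996 = 914855$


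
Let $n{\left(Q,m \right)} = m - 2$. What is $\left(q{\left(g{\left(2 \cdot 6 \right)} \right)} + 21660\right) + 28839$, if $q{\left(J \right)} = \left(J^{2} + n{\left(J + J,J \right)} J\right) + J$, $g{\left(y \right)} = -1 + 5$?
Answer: $50527$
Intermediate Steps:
$n{\left(Q,m \right)} = -2 + m$
$g{\left(y \right)} = 4$
$q{\left(J \right)} = J + J^{2} + J \left(-2 + J\right)$ ($q{\left(J \right)} = \left(J^{2} + \left(-2 + J\right) J\right) + J = \left(J^{2} + J \left(-2 + J\right)\right) + J = J + J^{2} + J \left(-2 + J\right)$)
$\left(q{\left(g{\left(2 \cdot 6 \right)} \right)} + 21660\right) + 28839 = \left(4 \left(-1 + 2 \cdot 4\right) + 21660\right) + 28839 = \left(4 \left(-1 + 8\right) + 21660\right) + 28839 = \left(4 \cdot 7 + 21660\right) + 28839 = \left(28 + 21660\right) + 28839 = 21688 + 28839 = 50527$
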